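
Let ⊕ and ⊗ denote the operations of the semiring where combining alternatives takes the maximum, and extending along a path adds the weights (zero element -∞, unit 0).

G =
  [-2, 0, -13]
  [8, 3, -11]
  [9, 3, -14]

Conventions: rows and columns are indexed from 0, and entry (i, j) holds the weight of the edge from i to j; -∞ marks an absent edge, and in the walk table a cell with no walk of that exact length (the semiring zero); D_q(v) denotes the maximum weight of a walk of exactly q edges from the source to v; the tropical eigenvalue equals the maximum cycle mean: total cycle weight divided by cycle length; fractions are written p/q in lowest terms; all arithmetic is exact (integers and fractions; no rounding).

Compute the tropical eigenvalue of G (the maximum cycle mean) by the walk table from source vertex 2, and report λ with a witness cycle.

q=0: [-∞, -∞, 0]
q=1: [9, 3, -14]
q=2: [11, 9, -4]
q=3: [17, 12, -2]
Optimal cycle mean attained by: cycle 0->1->0, total 0 + 8, length 2.
Answer: λ = 4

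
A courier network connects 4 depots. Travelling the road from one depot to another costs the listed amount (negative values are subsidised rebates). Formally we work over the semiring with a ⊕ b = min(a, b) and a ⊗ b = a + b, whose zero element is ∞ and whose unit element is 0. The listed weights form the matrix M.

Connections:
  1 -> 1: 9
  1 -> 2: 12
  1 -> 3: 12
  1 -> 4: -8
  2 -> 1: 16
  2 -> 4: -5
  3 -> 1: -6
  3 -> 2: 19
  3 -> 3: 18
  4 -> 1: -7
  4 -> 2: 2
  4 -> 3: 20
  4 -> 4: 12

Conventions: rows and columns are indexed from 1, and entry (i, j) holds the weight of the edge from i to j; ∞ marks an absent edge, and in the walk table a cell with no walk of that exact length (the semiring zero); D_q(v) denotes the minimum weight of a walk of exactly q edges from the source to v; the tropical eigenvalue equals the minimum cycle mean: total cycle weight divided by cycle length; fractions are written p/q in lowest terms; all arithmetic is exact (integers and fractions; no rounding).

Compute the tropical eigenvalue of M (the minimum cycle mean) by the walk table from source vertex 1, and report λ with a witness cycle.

q=0: [0, ∞, ∞, ∞]
q=1: [9, 12, 12, -8]
q=2: [-15, -6, 12, 1]
q=3: [-6, -3, -3, -23]
q=4: [-30, -21, -3, -14]
Optimal cycle mean attained by: cycle 1->4->1, total (-8) + (-7), length 2.
Answer: λ = -15/2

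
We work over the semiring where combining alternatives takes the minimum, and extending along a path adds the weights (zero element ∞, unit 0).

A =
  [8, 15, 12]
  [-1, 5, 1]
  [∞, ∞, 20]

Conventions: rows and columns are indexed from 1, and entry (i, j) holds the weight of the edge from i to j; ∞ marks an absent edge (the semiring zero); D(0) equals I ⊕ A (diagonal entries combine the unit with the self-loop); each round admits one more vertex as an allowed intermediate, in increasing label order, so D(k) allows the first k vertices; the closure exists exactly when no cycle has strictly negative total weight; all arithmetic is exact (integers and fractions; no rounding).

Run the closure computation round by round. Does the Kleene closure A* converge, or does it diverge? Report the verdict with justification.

D(0):
  [0, 15, 12]
  [-1, 0, 1]
  [∞, ∞, 0]
D(1):
  [0, 15, 12]
  [-1, 0, 1]
  [∞, ∞, 0]
D(2):
  [0, 15, 12]
  [-1, 0, 1]
  [∞, ∞, 0]
D(3):
  [0, 15, 12]
  [-1, 0, 1]
  [∞, ∞, 0]
Key observation: every diagonal entry stays at the unit through all rounds, so no improving cycle exists.
Answer: CONVERGES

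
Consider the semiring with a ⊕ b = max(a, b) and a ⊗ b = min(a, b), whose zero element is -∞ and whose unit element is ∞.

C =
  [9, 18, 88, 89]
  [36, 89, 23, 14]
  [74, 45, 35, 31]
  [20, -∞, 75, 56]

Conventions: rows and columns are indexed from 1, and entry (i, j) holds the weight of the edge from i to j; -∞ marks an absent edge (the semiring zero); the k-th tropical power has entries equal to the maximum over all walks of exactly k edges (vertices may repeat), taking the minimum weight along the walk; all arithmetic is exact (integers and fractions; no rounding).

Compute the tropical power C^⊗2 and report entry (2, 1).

C^⊗2:
  [74, 45, 75, 56]
  [36, 89, 36, 36]
  [36, 45, 74, 74]
  [74, 45, 56, 56]
Key observation: the optimum is the walk 2->2->1, with weight 89 min 36 = 36.
Optimal value attained by: walk 2->2->1.
Answer: (C^⊗2)[2][1] = 36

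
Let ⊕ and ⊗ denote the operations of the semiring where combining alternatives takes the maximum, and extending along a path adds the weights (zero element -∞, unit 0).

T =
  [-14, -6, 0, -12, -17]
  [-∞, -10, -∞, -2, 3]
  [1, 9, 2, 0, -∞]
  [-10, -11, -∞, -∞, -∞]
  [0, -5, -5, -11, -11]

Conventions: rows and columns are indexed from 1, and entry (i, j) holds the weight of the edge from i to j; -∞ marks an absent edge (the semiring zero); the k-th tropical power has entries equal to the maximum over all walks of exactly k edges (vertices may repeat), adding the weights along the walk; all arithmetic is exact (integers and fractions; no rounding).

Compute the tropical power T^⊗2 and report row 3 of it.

T^⊗2:
  [1, 9, 2, 0, -3]
  [3, -2, -2, -8, -7]
  [3, 11, 4, 7, 12]
  [-24, -16, -10, -13, -8]
  [-4, 4, 0, -5, -2]
Answer: row 3 of T^⊗2 = [3, 11, 4, 7, 12]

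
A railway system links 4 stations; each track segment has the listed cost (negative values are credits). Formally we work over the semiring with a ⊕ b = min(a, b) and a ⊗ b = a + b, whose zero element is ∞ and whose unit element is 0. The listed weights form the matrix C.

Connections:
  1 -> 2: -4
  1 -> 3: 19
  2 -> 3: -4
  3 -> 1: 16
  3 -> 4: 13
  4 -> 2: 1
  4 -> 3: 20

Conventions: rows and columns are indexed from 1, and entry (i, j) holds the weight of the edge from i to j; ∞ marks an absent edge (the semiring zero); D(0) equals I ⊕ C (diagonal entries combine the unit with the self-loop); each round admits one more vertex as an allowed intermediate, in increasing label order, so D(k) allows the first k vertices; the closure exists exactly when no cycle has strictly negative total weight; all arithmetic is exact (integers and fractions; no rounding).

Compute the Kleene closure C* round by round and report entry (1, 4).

D(0):
  [0, -4, 19, ∞]
  [∞, 0, -4, ∞]
  [16, ∞, 0, 13]
  [∞, 1, 20, 0]
D(1):
  [0, -4, 19, ∞]
  [∞, 0, -4, ∞]
  [16, 12, 0, 13]
  [∞, 1, 20, 0]
D(2):
  [0, -4, -8, ∞]
  [∞, 0, -4, ∞]
  [16, 12, 0, 13]
  [∞, 1, -3, 0]
D(3):
  [0, -4, -8, 5]
  [12, 0, -4, 9]
  [16, 12, 0, 13]
  [13, 1, -3, 0]
D(4):
  [0, -4, -8, 5]
  [12, 0, -4, 9]
  [16, 12, 0, 13]
  [13, 1, -3, 0]
Answer: C*[1][4] = 5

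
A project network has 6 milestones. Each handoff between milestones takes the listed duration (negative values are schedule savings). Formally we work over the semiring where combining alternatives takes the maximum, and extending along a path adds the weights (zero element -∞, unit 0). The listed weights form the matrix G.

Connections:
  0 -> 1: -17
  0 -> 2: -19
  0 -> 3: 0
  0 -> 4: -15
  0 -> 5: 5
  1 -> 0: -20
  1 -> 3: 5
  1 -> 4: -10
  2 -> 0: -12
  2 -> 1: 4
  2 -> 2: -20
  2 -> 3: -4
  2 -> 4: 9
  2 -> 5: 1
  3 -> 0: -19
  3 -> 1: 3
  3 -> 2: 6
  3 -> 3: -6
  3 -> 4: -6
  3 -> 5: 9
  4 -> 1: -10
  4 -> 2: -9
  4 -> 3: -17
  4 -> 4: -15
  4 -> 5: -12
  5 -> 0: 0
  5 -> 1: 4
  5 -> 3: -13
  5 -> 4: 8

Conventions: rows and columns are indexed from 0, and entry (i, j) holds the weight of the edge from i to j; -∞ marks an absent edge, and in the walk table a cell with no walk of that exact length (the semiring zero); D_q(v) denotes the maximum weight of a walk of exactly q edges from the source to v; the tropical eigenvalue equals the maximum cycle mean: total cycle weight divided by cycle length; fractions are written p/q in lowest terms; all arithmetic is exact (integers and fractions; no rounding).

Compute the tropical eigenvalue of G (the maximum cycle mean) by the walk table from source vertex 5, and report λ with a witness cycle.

q=0: [-∞, -∞, -∞, -∞, -∞, 0]
q=1: [0, 4, -∞, -13, 8, -∞]
q=2: [-16, -2, -1, 9, -6, 5]
q=3: [5, 12, 15, 3, 13, 18]
q=4: [18, 22, 9, 17, 26, 16]
q=5: [16, 20, 23, 27, 24, 26]
q=6: [26, 30, 33, 25, 34, 36]
Optimal cycle mean attained by: cycle 1->3->5->1, total 5 + 9 + 4, length 3.
Answer: λ = 6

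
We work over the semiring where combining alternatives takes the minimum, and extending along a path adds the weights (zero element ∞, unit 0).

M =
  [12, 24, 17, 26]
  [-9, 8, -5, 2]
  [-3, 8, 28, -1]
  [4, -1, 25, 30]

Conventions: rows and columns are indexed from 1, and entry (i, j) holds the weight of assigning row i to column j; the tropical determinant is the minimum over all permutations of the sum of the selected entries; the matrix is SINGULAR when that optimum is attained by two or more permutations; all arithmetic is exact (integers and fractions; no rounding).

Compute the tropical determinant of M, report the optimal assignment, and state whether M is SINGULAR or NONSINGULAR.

σ = (1, 2, 3, 4): 12 + 8 + 28 + 30 = 78
σ = (1, 2, 4, 3): 12 + 8 + (-1) + 25 = 44
σ = (1, 3, 2, 4): 12 + (-5) + 8 + 30 = 45
σ = (1, 3, 4, 2): 12 + (-5) + (-1) + (-1) = 5
σ = (1, 4, 2, 3): 12 + 2 + 8 + 25 = 47
σ = (1, 4, 3, 2): 12 + 2 + 28 + (-1) = 41
σ = (2, 1, 3, 4): 24 + (-9) + 28 + 30 = 73
σ = (2, 1, 4, 3): 24 + (-9) + (-1) + 25 = 39
σ = (2, 3, 1, 4): 24 + (-5) + (-3) + 30 = 46
σ = (2, 3, 4, 1): 24 + (-5) + (-1) + 4 = 22
σ = (2, 4, 1, 3): 24 + 2 + (-3) + 25 = 48
σ = (2, 4, 3, 1): 24 + 2 + 28 + 4 = 58
σ = (3, 1, 2, 4): 17 + (-9) + 8 + 30 = 46
σ = (3, 1, 4, 2): 17 + (-9) + (-1) + (-1) = 6
σ = (3, 2, 1, 4): 17 + 8 + (-3) + 30 = 52
σ = (3, 2, 4, 1): 17 + 8 + (-1) + 4 = 28
σ = (3, 4, 1, 2): 17 + 2 + (-3) + (-1) = 15
σ = (3, 4, 2, 1): 17 + 2 + 8 + 4 = 31
σ = (4, 1, 2, 3): 26 + (-9) + 8 + 25 = 50
σ = (4, 1, 3, 2): 26 + (-9) + 28 + (-1) = 44
σ = (4, 2, 1, 3): 26 + 8 + (-3) + 25 = 56
σ = (4, 2, 3, 1): 26 + 8 + 28 + 4 = 66
σ = (4, 3, 1, 2): 26 + (-5) + (-3) + (-1) = 17
σ = (4, 3, 2, 1): 26 + (-5) + 8 + 4 = 33
Optimal value attained by: σ = (1, 3, 4, 2).
Answer: det⊕(M) = 5; verdict: NONSINGULAR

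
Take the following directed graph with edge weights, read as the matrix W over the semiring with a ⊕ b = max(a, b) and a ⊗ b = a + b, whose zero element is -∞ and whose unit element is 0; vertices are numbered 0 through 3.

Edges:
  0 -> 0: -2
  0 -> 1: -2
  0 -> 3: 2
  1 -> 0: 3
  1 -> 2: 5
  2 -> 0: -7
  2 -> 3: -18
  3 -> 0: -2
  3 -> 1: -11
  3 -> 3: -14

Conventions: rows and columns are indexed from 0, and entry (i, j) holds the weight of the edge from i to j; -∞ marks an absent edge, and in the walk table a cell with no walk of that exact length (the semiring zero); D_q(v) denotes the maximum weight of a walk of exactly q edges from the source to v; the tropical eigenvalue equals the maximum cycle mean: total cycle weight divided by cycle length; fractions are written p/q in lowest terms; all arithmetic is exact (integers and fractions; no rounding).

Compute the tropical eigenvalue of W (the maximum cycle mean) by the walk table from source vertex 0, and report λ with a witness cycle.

q=0: [0, -∞, -∞, -∞]
q=1: [-2, -2, -∞, 2]
q=2: [1, -4, 3, 0]
q=3: [-1, -1, 1, 3]
q=4: [2, -3, 4, 1]
Optimal cycle mean attained by: cycle 0->1->0, total (-2) + 3, length 2.
Answer: λ = 1/2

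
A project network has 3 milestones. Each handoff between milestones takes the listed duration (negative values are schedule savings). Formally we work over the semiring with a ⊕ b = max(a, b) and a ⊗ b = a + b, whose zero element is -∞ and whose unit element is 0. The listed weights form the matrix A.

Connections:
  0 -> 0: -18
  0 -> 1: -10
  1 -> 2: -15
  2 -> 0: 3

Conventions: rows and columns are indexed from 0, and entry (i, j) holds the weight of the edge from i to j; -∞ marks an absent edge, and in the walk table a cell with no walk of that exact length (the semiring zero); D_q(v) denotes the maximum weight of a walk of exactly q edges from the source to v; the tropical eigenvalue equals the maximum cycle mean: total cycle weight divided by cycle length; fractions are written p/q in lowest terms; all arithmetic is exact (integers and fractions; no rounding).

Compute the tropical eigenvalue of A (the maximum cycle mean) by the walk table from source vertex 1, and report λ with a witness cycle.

q=0: [-∞, 0, -∞]
q=1: [-∞, -∞, -15]
q=2: [-12, -∞, -∞]
q=3: [-30, -22, -∞]
Optimal cycle mean attained by: cycle 0->1->2->0, total (-10) + (-15) + 3, length 3.
Answer: λ = -22/3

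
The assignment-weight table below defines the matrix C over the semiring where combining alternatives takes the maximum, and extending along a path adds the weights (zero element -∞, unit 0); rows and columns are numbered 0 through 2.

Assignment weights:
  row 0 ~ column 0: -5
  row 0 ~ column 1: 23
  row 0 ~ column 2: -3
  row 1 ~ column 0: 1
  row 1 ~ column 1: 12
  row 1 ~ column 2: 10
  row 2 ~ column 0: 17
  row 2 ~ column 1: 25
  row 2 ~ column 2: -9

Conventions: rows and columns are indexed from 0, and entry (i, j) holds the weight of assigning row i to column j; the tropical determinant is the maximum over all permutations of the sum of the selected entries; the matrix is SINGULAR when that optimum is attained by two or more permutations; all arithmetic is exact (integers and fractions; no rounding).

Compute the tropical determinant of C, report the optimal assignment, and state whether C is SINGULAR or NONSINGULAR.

σ = (0, 1, 2): (-5) + 12 + (-9) = -2
σ = (0, 2, 1): (-5) + 10 + 25 = 30
σ = (1, 0, 2): 23 + 1 + (-9) = 15
σ = (1, 2, 0): 23 + 10 + 17 = 50
σ = (2, 0, 1): (-3) + 1 + 25 = 23
σ = (2, 1, 0): (-3) + 12 + 17 = 26
Optimal value attained by: σ = (1, 2, 0).
Answer: det⊕(C) = 50; verdict: NONSINGULAR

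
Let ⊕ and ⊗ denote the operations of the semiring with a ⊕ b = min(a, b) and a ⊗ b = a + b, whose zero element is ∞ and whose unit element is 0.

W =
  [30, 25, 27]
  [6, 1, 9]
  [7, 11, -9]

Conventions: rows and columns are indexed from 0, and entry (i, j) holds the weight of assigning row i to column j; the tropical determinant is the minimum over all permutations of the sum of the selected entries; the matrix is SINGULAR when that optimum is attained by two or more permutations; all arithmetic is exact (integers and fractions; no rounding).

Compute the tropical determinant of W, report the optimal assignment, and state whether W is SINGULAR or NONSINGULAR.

σ = (0, 1, 2): 30 + 1 + (-9) = 22
σ = (0, 2, 1): 30 + 9 + 11 = 50
σ = (1, 0, 2): 25 + 6 + (-9) = 22
σ = (1, 2, 0): 25 + 9 + 7 = 41
σ = (2, 0, 1): 27 + 6 + 11 = 44
σ = (2, 1, 0): 27 + 1 + 7 = 35
Optimal value attained by: σ = (0, 1, 2).
Answer: det⊕(W) = 22; verdict: SINGULAR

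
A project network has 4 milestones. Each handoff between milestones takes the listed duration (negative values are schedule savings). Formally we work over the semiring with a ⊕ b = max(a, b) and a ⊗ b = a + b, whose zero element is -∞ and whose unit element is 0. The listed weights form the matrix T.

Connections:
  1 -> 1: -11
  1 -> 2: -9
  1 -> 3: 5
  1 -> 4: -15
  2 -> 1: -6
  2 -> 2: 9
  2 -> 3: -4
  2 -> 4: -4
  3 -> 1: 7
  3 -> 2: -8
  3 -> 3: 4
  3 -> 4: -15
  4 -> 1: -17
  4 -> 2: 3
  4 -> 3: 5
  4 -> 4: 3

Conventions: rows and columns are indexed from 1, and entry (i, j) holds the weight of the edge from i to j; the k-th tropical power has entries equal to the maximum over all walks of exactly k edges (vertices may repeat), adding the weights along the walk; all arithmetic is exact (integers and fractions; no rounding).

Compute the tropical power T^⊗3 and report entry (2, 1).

T^⊗2:
  [12, 0, 9, -10]
  [3, 18, 5, 5]
  [11, 1, 12, -8]
  [12, 12, 9, 6]
T^⊗3:
  [16, 9, 17, -3]
  [12, 27, 14, 14]
  [19, 10, 16, -3]
  [16, 21, 17, 9]
Key observation: the optimum is the walk 2->2->2->1, with weight 9 + 9 + (-6) = 12.
Optimal value attained by: walk 2->2->2->1.
Answer: (T^⊗3)[2][1] = 12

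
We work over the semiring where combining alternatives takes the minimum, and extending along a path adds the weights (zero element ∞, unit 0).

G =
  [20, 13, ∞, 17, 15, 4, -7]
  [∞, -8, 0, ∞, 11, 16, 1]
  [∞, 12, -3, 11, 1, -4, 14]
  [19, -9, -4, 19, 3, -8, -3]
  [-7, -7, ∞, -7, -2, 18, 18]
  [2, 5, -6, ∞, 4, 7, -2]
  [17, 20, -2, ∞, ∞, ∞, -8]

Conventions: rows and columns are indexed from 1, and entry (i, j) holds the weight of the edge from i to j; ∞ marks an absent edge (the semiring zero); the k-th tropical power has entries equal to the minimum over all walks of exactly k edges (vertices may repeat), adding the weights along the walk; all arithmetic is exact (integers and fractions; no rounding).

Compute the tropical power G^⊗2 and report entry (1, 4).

G^⊗2:
  [6, 5, -9, 8, 8, 9, -15]
  [4, -16, -8, 4, 1, -4, -7]
  [-6, -6, -10, -6, -2, -7, -6]
  [-6, -17, -14, -4, -4, -8, -11]
  [-9, -16, -11, -9, -4, -15, -14]
  [-3, -3, -9, -3, -5, -10, -10]
  [9, 10, -10, 9, -1, -6, -16]
Key observation: the optimum is the walk 1->5->4, with weight 15 + (-7) = 8.
Optimal value attained by: walk 1->5->4.
Answer: (G^⊗2)[1][4] = 8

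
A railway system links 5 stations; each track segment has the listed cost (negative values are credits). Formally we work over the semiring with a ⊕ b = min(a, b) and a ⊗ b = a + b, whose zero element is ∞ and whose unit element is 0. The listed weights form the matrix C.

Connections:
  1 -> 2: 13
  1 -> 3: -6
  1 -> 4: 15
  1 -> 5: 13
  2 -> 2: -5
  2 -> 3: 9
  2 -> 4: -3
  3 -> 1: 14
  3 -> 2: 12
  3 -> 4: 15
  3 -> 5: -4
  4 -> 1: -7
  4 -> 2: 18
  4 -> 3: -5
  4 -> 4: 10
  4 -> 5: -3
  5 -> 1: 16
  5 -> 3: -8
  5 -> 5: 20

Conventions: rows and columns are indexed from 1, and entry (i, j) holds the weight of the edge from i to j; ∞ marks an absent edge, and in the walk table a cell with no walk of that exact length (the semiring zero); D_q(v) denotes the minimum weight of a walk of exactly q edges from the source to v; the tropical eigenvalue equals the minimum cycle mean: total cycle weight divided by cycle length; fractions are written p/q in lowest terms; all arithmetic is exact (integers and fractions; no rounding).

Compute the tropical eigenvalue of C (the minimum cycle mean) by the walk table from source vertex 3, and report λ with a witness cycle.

q=0: [∞, ∞, 0, ∞, ∞]
q=1: [14, 12, ∞, 15, -4]
q=2: [8, 7, -12, 9, 12]
q=3: [2, 0, 2, 3, -16]
q=4: [-4, -5, -24, -3, -2]
q=5: [-10, -12, -10, -9, -28]
Optimal cycle mean attained by: cycle 3->5->3, total (-4) + (-8), length 2.
Answer: λ = -6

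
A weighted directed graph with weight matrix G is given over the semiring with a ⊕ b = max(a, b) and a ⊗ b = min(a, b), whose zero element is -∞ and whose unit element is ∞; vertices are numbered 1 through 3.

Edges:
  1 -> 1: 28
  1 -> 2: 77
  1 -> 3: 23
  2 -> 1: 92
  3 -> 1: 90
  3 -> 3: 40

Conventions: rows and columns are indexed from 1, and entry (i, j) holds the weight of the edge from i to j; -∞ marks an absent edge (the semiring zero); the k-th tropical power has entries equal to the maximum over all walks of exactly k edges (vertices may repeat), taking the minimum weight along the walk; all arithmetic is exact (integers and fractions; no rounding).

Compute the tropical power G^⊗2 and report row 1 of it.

G^⊗2:
  [77, 28, 23]
  [28, 77, 23]
  [40, 77, 40]
Answer: row 1 of G^⊗2 = [77, 28, 23]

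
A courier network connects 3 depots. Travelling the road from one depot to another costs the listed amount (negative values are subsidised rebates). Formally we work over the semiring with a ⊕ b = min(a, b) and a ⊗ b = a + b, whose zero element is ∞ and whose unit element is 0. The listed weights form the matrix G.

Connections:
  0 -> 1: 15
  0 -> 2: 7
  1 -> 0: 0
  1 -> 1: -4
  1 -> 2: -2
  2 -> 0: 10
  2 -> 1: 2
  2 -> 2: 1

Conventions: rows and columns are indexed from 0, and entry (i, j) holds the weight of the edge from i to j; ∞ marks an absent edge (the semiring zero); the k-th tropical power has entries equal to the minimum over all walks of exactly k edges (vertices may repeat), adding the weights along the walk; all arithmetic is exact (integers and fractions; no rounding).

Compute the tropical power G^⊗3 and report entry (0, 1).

G^⊗2:
  [15, 9, 8]
  [-4, -8, -6]
  [2, -2, 0]
G^⊗3:
  [9, 5, 7]
  [-8, -12, -10]
  [-2, -6, -4]
Key observation: the optimum is the walk 0->2->1->1, with weight 7 + 2 + (-4) = 5.
Optimal value attained by: walk 0->2->1->1.
Answer: (G^⊗3)[0][1] = 5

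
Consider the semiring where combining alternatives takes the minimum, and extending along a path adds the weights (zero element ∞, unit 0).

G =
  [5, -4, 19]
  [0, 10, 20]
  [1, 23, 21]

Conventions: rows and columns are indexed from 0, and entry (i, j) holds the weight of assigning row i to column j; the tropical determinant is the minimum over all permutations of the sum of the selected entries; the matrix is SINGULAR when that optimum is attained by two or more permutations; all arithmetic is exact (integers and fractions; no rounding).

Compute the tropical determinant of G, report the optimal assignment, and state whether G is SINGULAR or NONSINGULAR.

σ = (0, 1, 2): 5 + 10 + 21 = 36
σ = (0, 2, 1): 5 + 20 + 23 = 48
σ = (1, 0, 2): (-4) + 0 + 21 = 17
σ = (1, 2, 0): (-4) + 20 + 1 = 17
σ = (2, 0, 1): 19 + 0 + 23 = 42
σ = (2, 1, 0): 19 + 10 + 1 = 30
Optimal value attained by: σ = (1, 0, 2).
Answer: det⊕(G) = 17; verdict: SINGULAR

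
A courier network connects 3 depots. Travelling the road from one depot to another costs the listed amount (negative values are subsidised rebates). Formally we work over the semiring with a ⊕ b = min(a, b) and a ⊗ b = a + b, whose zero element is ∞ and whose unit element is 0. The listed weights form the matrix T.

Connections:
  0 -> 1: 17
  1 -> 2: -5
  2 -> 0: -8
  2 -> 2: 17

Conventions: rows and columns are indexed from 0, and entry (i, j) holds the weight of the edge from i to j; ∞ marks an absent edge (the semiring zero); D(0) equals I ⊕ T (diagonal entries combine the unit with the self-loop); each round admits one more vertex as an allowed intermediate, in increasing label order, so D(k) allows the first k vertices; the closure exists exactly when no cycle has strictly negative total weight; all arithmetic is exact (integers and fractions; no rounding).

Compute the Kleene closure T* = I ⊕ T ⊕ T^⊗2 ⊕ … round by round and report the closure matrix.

D(0):
  [0, 17, ∞]
  [∞, 0, -5]
  [-8, ∞, 0]
D(1):
  [0, 17, ∞]
  [∞, 0, -5]
  [-8, 9, 0]
D(2):
  [0, 17, 12]
  [∞, 0, -5]
  [-8, 9, 0]
D(3):
  [0, 17, 12]
  [-13, 0, -5]
  [-8, 9, 0]
Answer: T* = [[0, 17, 12], [-13, 0, -5], [-8, 9, 0]]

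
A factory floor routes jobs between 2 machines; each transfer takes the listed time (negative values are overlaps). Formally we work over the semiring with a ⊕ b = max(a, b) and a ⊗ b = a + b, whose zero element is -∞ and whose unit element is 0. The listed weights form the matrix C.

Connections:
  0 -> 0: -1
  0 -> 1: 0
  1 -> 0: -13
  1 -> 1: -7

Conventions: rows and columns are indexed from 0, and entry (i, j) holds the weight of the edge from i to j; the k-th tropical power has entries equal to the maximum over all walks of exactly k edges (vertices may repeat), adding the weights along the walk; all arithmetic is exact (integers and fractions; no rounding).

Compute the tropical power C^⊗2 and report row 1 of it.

C^⊗2:
  [-2, -1]
  [-14, -13]
Answer: row 1 of C^⊗2 = [-14, -13]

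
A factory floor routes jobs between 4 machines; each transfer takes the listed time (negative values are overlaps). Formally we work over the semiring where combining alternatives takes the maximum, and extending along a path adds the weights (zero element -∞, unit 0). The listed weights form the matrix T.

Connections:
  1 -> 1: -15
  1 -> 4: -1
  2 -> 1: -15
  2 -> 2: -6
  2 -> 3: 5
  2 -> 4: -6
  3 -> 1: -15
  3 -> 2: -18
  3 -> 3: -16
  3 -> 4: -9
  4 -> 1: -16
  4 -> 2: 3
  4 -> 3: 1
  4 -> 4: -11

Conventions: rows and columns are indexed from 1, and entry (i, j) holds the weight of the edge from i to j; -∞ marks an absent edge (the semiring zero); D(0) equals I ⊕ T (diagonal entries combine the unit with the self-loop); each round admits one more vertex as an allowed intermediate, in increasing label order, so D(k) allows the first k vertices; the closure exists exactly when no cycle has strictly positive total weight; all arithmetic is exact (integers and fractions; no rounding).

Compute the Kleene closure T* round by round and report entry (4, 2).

D(0):
  [0, -∞, -∞, -1]
  [-15, 0, 5, -6]
  [-15, -18, 0, -9]
  [-16, 3, 1, 0]
D(1):
  [0, -∞, -∞, -1]
  [-15, 0, 5, -6]
  [-15, -18, 0, -9]
  [-16, 3, 1, 0]
D(2):
  [0, -∞, -∞, -1]
  [-15, 0, 5, -6]
  [-15, -18, 0, -9]
  [-12, 3, 8, 0]
D(3):
  [0, -∞, -∞, -1]
  [-10, 0, 5, -4]
  [-15, -18, 0, -9]
  [-7, 3, 8, 0]
D(4):
  [0, 2, 7, -1]
  [-10, 0, 5, -4]
  [-15, -6, 0, -9]
  [-7, 3, 8, 0]
Answer: T*[4][2] = 3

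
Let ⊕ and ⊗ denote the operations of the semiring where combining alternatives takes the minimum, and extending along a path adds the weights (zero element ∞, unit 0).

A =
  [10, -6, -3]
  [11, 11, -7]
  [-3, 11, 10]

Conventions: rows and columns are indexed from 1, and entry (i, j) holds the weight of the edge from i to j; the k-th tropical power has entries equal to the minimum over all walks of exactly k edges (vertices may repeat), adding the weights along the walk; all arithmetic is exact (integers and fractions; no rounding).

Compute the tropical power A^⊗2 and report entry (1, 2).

A^⊗2:
  [-6, 4, -13]
  [-10, 4, 3]
  [7, -9, -6]
Key observation: the optimum is the walk 1->1->2, with weight 10 + (-6) = 4.
Optimal value attained by: walk 1->1->2.
Answer: (A^⊗2)[1][2] = 4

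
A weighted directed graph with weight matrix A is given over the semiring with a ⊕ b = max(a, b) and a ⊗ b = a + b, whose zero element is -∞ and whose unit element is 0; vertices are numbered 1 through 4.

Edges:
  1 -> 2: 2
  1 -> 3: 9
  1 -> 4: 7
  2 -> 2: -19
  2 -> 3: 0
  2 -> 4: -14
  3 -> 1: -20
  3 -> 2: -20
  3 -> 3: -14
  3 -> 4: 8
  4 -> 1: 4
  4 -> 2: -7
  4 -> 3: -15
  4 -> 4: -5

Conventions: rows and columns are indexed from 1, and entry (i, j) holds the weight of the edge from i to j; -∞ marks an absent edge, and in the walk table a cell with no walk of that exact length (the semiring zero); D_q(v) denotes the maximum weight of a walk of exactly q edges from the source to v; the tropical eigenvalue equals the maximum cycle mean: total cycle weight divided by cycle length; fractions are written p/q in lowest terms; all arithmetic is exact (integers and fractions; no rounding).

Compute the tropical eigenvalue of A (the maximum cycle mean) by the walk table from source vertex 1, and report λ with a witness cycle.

q=0: [0, -∞, -∞, -∞]
q=1: [-∞, 2, 9, 7]
q=2: [11, 0, 2, 17]
q=3: [21, 13, 20, 18]
q=4: [22, 23, 30, 28]
Optimal cycle mean attained by: cycle 1->3->4->1, total 9 + 8 + 4, length 3.
Answer: λ = 7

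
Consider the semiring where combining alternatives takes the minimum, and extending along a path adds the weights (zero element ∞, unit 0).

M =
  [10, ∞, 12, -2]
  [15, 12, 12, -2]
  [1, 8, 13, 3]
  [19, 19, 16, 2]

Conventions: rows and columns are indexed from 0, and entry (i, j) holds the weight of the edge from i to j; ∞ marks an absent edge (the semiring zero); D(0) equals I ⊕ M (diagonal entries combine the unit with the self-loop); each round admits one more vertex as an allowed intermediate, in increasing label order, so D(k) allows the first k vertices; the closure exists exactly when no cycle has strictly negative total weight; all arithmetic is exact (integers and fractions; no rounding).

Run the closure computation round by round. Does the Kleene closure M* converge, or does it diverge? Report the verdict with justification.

D(0):
  [0, ∞, 12, -2]
  [15, 0, 12, -2]
  [1, 8, 0, 3]
  [19, 19, 16, 0]
D(1):
  [0, ∞, 12, -2]
  [15, 0, 12, -2]
  [1, 8, 0, -1]
  [19, 19, 16, 0]
D(2):
  [0, ∞, 12, -2]
  [15, 0, 12, -2]
  [1, 8, 0, -1]
  [19, 19, 16, 0]
D(3):
  [0, 20, 12, -2]
  [13, 0, 12, -2]
  [1, 8, 0, -1]
  [17, 19, 16, 0]
D(4):
  [0, 17, 12, -2]
  [13, 0, 12, -2]
  [1, 8, 0, -1]
  [17, 19, 16, 0]
Key observation: every diagonal entry stays at the unit through all rounds, so no improving cycle exists.
Answer: CONVERGES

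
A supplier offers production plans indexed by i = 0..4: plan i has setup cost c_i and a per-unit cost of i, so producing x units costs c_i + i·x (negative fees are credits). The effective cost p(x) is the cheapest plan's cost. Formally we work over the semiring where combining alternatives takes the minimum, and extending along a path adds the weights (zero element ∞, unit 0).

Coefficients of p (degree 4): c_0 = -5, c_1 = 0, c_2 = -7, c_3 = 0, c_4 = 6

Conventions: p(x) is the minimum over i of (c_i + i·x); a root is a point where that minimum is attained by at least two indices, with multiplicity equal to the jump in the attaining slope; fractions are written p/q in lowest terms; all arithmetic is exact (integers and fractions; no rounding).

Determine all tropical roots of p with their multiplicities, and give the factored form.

hull edge (i=0, c=-5) to (i=2, c=-7): slope -1, span 2
hull edge (i=2, c=-7) to (i=4, c=6): slope 13/2, span 2
Factored form: p(x) = 6 ⊗ (x ⊕ (-13/2)) ⊗ (x ⊕ (-13/2)) ⊗ (x ⊕ 1) ⊗ (x ⊕ 1)
Answer: roots = -13/2 (mult 2), 1 (mult 2)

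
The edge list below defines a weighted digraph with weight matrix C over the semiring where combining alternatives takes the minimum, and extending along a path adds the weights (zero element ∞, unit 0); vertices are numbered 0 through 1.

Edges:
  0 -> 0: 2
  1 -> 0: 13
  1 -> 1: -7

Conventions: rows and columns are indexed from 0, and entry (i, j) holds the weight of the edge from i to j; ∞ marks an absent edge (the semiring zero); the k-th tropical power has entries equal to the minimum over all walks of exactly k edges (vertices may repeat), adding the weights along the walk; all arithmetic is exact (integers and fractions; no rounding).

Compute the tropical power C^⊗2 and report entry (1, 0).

C^⊗2:
  [4, ∞]
  [6, -14]
Key observation: the optimum is the walk 1->1->0, with weight (-7) + 13 = 6.
Optimal value attained by: walk 1->1->0.
Answer: (C^⊗2)[1][0] = 6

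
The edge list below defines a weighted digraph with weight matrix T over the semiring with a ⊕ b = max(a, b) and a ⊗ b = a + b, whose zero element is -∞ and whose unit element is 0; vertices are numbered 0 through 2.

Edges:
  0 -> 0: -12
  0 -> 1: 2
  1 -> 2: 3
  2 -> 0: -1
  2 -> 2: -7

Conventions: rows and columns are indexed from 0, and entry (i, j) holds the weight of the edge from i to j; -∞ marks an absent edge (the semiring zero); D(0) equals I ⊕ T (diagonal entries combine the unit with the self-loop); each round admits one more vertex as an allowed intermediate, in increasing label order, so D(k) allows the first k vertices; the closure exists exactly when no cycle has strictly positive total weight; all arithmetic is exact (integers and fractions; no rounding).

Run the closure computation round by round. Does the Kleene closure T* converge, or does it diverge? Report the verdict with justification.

D(0):
  [0, 2, -∞]
  [-∞, 0, 3]
  [-1, -∞, 0]
D(1):
  [0, 2, -∞]
  [-∞, 0, 3]
  [-1, 1, 0]
Detection: at round 2, diagonal entry (2, 2) turns strictly positive.
Key observation: the cycle 2->0->1->2 has total weight (-1) + 2 + 3, which is strictly positive.
Answer: DIVERGES — positive cycle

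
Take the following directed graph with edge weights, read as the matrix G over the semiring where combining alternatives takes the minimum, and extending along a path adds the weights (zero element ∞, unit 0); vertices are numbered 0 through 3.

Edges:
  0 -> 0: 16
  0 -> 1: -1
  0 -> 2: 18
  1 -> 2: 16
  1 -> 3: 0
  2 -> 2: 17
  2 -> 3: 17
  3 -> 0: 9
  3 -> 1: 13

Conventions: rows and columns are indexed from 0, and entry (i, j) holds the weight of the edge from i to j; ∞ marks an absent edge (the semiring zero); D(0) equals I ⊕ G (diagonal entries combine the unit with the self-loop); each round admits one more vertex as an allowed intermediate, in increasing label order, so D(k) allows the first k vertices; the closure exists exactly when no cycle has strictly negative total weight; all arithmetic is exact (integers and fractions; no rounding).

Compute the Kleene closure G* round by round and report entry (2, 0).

D(0):
  [0, -1, 18, ∞]
  [∞, 0, 16, 0]
  [∞, ∞, 0, 17]
  [9, 13, ∞, 0]
D(1):
  [0, -1, 18, ∞]
  [∞, 0, 16, 0]
  [∞, ∞, 0, 17]
  [9, 8, 27, 0]
D(2):
  [0, -1, 15, -1]
  [∞, 0, 16, 0]
  [∞, ∞, 0, 17]
  [9, 8, 24, 0]
D(3):
  [0, -1, 15, -1]
  [∞, 0, 16, 0]
  [∞, ∞, 0, 17]
  [9, 8, 24, 0]
D(4):
  [0, -1, 15, -1]
  [9, 0, 16, 0]
  [26, 25, 0, 17]
  [9, 8, 24, 0]
Answer: G*[2][0] = 26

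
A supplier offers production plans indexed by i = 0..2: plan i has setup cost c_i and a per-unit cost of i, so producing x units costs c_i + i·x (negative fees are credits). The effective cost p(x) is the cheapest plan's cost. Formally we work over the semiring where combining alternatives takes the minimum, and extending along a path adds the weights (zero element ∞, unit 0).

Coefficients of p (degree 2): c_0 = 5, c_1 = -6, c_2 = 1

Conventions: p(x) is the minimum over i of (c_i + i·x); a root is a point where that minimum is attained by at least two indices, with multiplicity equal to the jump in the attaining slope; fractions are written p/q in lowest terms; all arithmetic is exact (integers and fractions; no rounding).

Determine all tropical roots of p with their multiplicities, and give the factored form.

hull edge (i=0, c=5) to (i=1, c=-6): slope -11, span 1
hull edge (i=1, c=-6) to (i=2, c=1): slope 7, span 1
Factored form: p(x) = 1 ⊗ (x ⊕ (-7)) ⊗ (x ⊕ 11)
Answer: roots = -7 (mult 1), 11 (mult 1)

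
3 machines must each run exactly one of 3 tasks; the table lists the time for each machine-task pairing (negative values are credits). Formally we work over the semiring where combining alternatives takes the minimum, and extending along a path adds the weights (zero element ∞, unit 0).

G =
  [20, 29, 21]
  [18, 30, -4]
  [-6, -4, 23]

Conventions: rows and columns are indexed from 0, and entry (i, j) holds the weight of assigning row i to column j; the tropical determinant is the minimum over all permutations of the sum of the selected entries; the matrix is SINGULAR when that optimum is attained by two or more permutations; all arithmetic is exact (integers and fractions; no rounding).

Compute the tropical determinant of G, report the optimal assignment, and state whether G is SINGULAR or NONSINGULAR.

σ = (0, 1, 2): 20 + 30 + 23 = 73
σ = (0, 2, 1): 20 + (-4) + (-4) = 12
σ = (1, 0, 2): 29 + 18 + 23 = 70
σ = (1, 2, 0): 29 + (-4) + (-6) = 19
σ = (2, 0, 1): 21 + 18 + (-4) = 35
σ = (2, 1, 0): 21 + 30 + (-6) = 45
Optimal value attained by: σ = (0, 2, 1).
Answer: det⊕(G) = 12; verdict: NONSINGULAR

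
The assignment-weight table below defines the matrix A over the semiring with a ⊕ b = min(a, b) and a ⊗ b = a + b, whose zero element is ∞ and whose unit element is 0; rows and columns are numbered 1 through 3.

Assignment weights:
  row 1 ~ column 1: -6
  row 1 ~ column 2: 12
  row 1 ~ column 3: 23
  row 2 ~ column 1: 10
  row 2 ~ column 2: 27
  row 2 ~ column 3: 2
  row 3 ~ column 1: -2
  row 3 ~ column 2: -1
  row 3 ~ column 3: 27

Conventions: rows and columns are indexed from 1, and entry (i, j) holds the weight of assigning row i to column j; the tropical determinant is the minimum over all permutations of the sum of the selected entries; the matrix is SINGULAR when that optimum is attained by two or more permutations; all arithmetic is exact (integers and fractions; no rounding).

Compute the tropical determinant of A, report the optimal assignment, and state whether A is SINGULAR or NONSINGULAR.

σ = (1, 2, 3): (-6) + 27 + 27 = 48
σ = (1, 3, 2): (-6) + 2 + (-1) = -5
σ = (2, 1, 3): 12 + 10 + 27 = 49
σ = (2, 3, 1): 12 + 2 + (-2) = 12
σ = (3, 1, 2): 23 + 10 + (-1) = 32
σ = (3, 2, 1): 23 + 27 + (-2) = 48
Optimal value attained by: σ = (1, 3, 2).
Answer: det⊕(A) = -5; verdict: NONSINGULAR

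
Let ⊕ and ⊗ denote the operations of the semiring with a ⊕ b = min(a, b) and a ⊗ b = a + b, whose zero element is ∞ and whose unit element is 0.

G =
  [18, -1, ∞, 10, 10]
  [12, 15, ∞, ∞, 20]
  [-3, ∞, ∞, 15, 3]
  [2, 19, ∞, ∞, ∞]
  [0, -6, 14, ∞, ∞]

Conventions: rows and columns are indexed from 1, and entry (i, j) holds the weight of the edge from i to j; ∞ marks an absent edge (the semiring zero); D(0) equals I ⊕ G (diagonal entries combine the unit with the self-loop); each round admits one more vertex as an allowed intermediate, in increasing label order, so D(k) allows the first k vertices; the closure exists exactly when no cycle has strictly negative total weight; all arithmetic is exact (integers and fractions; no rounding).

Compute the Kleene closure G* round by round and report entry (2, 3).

D(0):
  [0, -1, ∞, 10, 10]
  [12, 0, ∞, ∞, 20]
  [-3, ∞, 0, 15, 3]
  [2, 19, ∞, 0, ∞]
  [0, -6, 14, ∞, 0]
D(1):
  [0, -1, ∞, 10, 10]
  [12, 0, ∞, 22, 20]
  [-3, -4, 0, 7, 3]
  [2, 1, ∞, 0, 12]
  [0, -6, 14, 10, 0]
D(2):
  [0, -1, ∞, 10, 10]
  [12, 0, ∞, 22, 20]
  [-3, -4, 0, 7, 3]
  [2, 1, ∞, 0, 12]
  [0, -6, 14, 10, 0]
D(3):
  [0, -1, ∞, 10, 10]
  [12, 0, ∞, 22, 20]
  [-3, -4, 0, 7, 3]
  [2, 1, ∞, 0, 12]
  [0, -6, 14, 10, 0]
D(4):
  [0, -1, ∞, 10, 10]
  [12, 0, ∞, 22, 20]
  [-3, -4, 0, 7, 3]
  [2, 1, ∞, 0, 12]
  [0, -6, 14, 10, 0]
D(5):
  [0, -1, 24, 10, 10]
  [12, 0, 34, 22, 20]
  [-3, -4, 0, 7, 3]
  [2, 1, 26, 0, 12]
  [0, -6, 14, 10, 0]
Answer: G*[2][3] = 34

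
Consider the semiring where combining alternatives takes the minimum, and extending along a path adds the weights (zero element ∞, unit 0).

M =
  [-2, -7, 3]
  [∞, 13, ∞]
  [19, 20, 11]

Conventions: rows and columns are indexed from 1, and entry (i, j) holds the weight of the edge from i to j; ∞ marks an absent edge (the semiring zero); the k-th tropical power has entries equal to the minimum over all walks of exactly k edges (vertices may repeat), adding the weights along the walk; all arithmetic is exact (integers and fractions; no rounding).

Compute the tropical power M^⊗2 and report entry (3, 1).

M^⊗2:
  [-4, -9, 1]
  [∞, 26, ∞]
  [17, 12, 22]
Key observation: the optimum is the walk 3->1->1, with weight 19 + (-2) = 17.
Optimal value attained by: walk 3->1->1.
Answer: (M^⊗2)[3][1] = 17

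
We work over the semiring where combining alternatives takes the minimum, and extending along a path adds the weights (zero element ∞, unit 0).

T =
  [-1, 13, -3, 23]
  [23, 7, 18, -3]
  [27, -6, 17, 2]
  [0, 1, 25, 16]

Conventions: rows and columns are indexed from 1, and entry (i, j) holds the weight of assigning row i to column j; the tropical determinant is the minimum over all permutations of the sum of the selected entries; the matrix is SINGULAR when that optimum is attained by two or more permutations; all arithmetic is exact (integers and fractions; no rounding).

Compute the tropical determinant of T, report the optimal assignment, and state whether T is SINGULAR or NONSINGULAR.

σ = (1, 2, 3, 4): (-1) + 7 + 17 + 16 = 39
σ = (1, 2, 4, 3): (-1) + 7 + 2 + 25 = 33
σ = (1, 3, 2, 4): (-1) + 18 + (-6) + 16 = 27
σ = (1, 3, 4, 2): (-1) + 18 + 2 + 1 = 20
σ = (1, 4, 2, 3): (-1) + (-3) + (-6) + 25 = 15
σ = (1, 4, 3, 2): (-1) + (-3) + 17 + 1 = 14
σ = (2, 1, 3, 4): 13 + 23 + 17 + 16 = 69
σ = (2, 1, 4, 3): 13 + 23 + 2 + 25 = 63
σ = (2, 3, 1, 4): 13 + 18 + 27 + 16 = 74
σ = (2, 3, 4, 1): 13 + 18 + 2 + 0 = 33
σ = (2, 4, 1, 3): 13 + (-3) + 27 + 25 = 62
σ = (2, 4, 3, 1): 13 + (-3) + 17 + 0 = 27
σ = (3, 1, 2, 4): (-3) + 23 + (-6) + 16 = 30
σ = (3, 1, 4, 2): (-3) + 23 + 2 + 1 = 23
σ = (3, 2, 1, 4): (-3) + 7 + 27 + 16 = 47
σ = (3, 2, 4, 1): (-3) + 7 + 2 + 0 = 6
σ = (3, 4, 1, 2): (-3) + (-3) + 27 + 1 = 22
σ = (3, 4, 2, 1): (-3) + (-3) + (-6) + 0 = -12
σ = (4, 1, 2, 3): 23 + 23 + (-6) + 25 = 65
σ = (4, 1, 3, 2): 23 + 23 + 17 + 1 = 64
σ = (4, 2, 1, 3): 23 + 7 + 27 + 25 = 82
σ = (4, 2, 3, 1): 23 + 7 + 17 + 0 = 47
σ = (4, 3, 1, 2): 23 + 18 + 27 + 1 = 69
σ = (4, 3, 2, 1): 23 + 18 + (-6) + 0 = 35
Optimal value attained by: σ = (3, 4, 2, 1).
Answer: det⊕(T) = -12; verdict: NONSINGULAR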